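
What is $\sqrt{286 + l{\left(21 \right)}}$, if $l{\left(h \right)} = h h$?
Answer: $\sqrt{727} \approx 26.963$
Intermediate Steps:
$l{\left(h \right)} = h^{2}$
$\sqrt{286 + l{\left(21 \right)}} = \sqrt{286 + 21^{2}} = \sqrt{286 + 441} = \sqrt{727}$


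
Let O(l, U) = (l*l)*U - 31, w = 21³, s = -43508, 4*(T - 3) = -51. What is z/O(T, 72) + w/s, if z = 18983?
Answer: 1525625081/592883516 ≈ 2.5732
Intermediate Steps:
T = -39/4 (T = 3 + (¼)*(-51) = 3 - 51/4 = -39/4 ≈ -9.7500)
w = 9261
O(l, U) = -31 + U*l² (O(l, U) = l²*U - 31 = U*l² - 31 = -31 + U*l²)
z/O(T, 72) + w/s = 18983/(-31 + 72*(-39/4)²) + 9261/(-43508) = 18983/(-31 + 72*(1521/16)) + 9261*(-1/43508) = 18983/(-31 + 13689/2) - 9261/43508 = 18983/(13627/2) - 9261/43508 = 18983*(2/13627) - 9261/43508 = 37966/13627 - 9261/43508 = 1525625081/592883516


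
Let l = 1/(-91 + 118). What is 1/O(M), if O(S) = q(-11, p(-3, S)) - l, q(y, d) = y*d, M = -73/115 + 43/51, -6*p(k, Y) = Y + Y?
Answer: 52785/38371 ≈ 1.3756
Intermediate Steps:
p(k, Y) = -Y/3 (p(k, Y) = -(Y + Y)/6 = -Y/3)
M = 1222/5865 (M = -73*1/115 + 43*(1/51) = -73/115 + 43/51 = 1222/5865 ≈ 0.20835)
q(y, d) = d*y
l = 1/27 ≈ 0.037037
O(S) = -1/27 + 11*S/3 (O(S) = -S/3*(-11) - 1*1/27 = 11*S/3 - 1/27 = -1/27 + 11*S/3)
1/O(M) = 1/(-1/27 + (11/3)*(1222/5865)) = 1/(-1/27 + 13442/17595) = 1/(38371/52785) = 52785/38371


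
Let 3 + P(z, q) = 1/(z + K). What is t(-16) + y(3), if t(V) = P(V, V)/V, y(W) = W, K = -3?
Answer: 485/152 ≈ 3.1908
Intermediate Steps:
P(z, q) = -3 + 1/(-3 + z) (P(z, q) = -3 + 1/(z - 3) = -3 + 1/(-3 + z))
t(V) = (10 - 3*V)/(V*(-3 + V)) (t(V) = ((10 - 3*V)/(-3 + V))/V = (10 - 3*V)/(V*(-3 + V)))
t(-16) + y(3) = (10 - 3*(-16))/((-16)*(-3 - 16)) + 3 = -1/16*(10 + 48)/(-19) + 3 = -1/16*(-1/19)*58 + 3 = 29/152 + 3 = 485/152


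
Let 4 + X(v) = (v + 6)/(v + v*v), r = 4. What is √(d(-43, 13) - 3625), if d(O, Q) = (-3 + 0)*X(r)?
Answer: I*√14458/2 ≈ 60.121*I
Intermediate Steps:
X(v) = -4 + (6 + v)/(v + v²) (X(v) = -4 + (v + 6)/(v + v*v) = -4 + (6 + v)/(v + v²))
d(O, Q) = 21/2 (d(O, Q) = (-3 + 0)*((6 - 4*4² - 3*4)/(4*(1 + 4))) = -3*(6 - 4*16 - 12)/(4*5) = -3*(6 - 64 - 12)/(4*5) = -3*(-70)/(4*5) = -3*(-7/2) = 21/2)
√(d(-43, 13) - 3625) = √(21/2 - 3625) = √(-7229/2) = I*√14458/2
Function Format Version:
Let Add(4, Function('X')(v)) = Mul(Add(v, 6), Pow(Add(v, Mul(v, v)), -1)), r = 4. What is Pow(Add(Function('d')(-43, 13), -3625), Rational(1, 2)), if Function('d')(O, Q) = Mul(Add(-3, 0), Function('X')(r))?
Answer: Mul(Rational(1, 2), I, Pow(14458, Rational(1, 2))) ≈ Mul(60.121, I)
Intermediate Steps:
Function('X')(v) = Add(-4, Mul(Pow(Add(v, Pow(v, 2)), -1), Add(6, v))) (Function('X')(v) = Add(-4, Mul(Add(v, 6), Pow(Add(v, Mul(v, v)), -1))) = Add(-4, Mul(Add(6, v), Pow(Add(v, Pow(v, 2)), -1))) = Add(-4, Mul(Pow(Add(v, Pow(v, 2)), -1), Add(6, v))))
Function('d')(O, Q) = Rational(21, 2) (Function('d')(O, Q) = Mul(Add(-3, 0), Mul(Pow(4, -1), Pow(Add(1, 4), -1), Add(6, Mul(-4, Pow(4, 2)), Mul(-3, 4)))) = Mul(-3, Mul(Rational(1, 4), Pow(5, -1), Add(6, Mul(-4, 16), -12))) = Mul(-3, Mul(Rational(1, 4), Rational(1, 5), Add(6, -64, -12))) = Mul(-3, Mul(Rational(1, 4), Rational(1, 5), -70)) = Mul(-3, Rational(-7, 2)) = Rational(21, 2))
Pow(Add(Function('d')(-43, 13), -3625), Rational(1, 2)) = Pow(Add(Rational(21, 2), -3625), Rational(1, 2)) = Pow(Rational(-7229, 2), Rational(1, 2)) = Mul(Rational(1, 2), I, Pow(14458, Rational(1, 2)))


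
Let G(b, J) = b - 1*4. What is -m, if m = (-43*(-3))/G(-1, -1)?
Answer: 129/5 ≈ 25.800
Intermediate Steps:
G(b, J) = -4 + b (G(b, J) = b - 4 = -4 + b)
m = -129/5 (m = (-43*(-3))/(-4 - 1) = 129/(-5) = 129*(-1/5) = -129/5 ≈ -25.800)
-m = -1*(-129/5) = 129/5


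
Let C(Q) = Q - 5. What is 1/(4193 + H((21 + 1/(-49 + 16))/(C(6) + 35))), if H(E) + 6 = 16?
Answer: 1/4203 ≈ 0.00023793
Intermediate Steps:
C(Q) = -5 + Q
H(E) = 10 (H(E) = -6 + 16 = 10)
1/(4193 + H((21 + 1/(-49 + 16))/(C(6) + 35))) = 1/(4193 + 10) = 1/4203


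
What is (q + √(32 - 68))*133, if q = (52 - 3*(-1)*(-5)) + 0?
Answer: 4921 + 798*I ≈ 4921.0 + 798.0*I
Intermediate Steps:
q = 37 (q = (52 + 3*(-5)) + 0 = (52 - 15) + 0 = 37 + 0 = 37)
(q + √(32 - 68))*133 = (37 + √(32 - 68))*133 = (37 + √(-36))*133 = (37 + 6*I)*133 = 4921 + 798*I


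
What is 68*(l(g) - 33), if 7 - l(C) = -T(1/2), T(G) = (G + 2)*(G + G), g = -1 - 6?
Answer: -1598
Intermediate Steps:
g = -7
T(G) = 2*G*(2 + G) (T(G) = (2 + G)*(2*G) = 2*G*(2 + G))
l(C) = 19/2 (l(C) = 7 - (-1)*2*(2 + 1/2)/2 = 7 - (-1)*2*(½)*(2 + ½) = 7 - (-1)*2*(½)*(5/2) = 7 - (-1)*5/2 = 7 - 1*(-5/2) = 7 + 5/2 = 19/2)
68*(l(g) - 33) = 68*(19/2 - 33) = 68*(-47/2) = -1598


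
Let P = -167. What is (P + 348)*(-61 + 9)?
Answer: -9412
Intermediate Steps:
(P + 348)*(-61 + 9) = (-167 + 348)*(-61 + 9) = 181*(-52) = -9412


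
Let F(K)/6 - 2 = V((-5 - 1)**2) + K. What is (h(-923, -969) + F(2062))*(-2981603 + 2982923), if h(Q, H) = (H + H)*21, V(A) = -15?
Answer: -37493280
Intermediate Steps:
h(Q, H) = 42*H (h(Q, H) = (2*H)*21 = 42*H)
F(K) = -78 + 6*K (F(K) = 12 + 6*(-15 + K) = 12 + (-90 + 6*K) = -78 + 6*K)
(h(-923, -969) + F(2062))*(-2981603 + 2982923) = (42*(-969) + (-78 + 6*2062))*(-2981603 + 2982923) = (-40698 + (-78 + 12372))*1320 = (-40698 + 12294)*1320 = -28404*1320 = -37493280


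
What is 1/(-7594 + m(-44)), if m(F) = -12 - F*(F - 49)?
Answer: -1/11698 ≈ -8.5485e-5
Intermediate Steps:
m(F) = -12 - F*(-49 + F)
1/(-7594 + m(-44)) = 1/(-7594 + (-12 - 1*(-44)**2 + 49*(-44))) = 1/(-7594 + (-12 - 1*1936 - 2156)) = 1/(-7594 + (-12 - 1936 - 2156)) = 1/(-7594 - 4104) = 1/(-11698) = -1/11698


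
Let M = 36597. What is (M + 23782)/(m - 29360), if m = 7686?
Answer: -60379/21674 ≈ -2.7858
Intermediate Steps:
(M + 23782)/(m - 29360) = (36597 + 23782)/(7686 - 29360) = 60379/(-21674) = 60379*(-1/21674) = -60379/21674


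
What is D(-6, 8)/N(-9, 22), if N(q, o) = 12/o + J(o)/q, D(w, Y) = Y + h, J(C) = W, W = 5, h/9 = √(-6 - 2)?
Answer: -792 - 1782*I*√2 ≈ -792.0 - 2520.1*I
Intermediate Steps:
h = 18*I*√2 (h = 9*√(-6 - 2) = 9*√(-8) = 9*(2*I*√2) = 18*I*√2 ≈ 25.456*I)
J(C) = 5
D(w, Y) = Y + 18*I*√2
N(q, o) = 5/q + 12/o (N(q, o) = 12/o + 5/q = 5/q + 12/o)
D(-6, 8)/N(-9, 22) = (8 + 18*I*√2)/(5/(-9) + 12/22) = (8 + 18*I*√2)/(5*(-⅑) + 12*(1/22)) = (8 + 18*I*√2)/(-5/9 + 6/11) = (8 + 18*I*√2)/(-1/99) = (8 + 18*I*√2)*(-99) = -792 - 1782*I*√2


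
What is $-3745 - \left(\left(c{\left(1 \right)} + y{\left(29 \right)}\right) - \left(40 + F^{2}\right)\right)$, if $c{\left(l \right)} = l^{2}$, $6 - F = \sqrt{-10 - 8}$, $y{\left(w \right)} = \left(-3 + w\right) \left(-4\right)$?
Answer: $-3584 - 36 i \sqrt{2} \approx -3584.0 - 50.912 i$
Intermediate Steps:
$y{\left(w \right)} = 12 - 4 w$
$F = 6 - 3 i \sqrt{2}$ ($F = 6 - \sqrt{-10 - 8} = 6 - \sqrt{-18} = 6 - 3 i \sqrt{2} \approx 6.0 - 4.2426 i$)
$-3745 - \left(\left(c{\left(1 \right)} + y{\left(29 \right)}\right) - \left(40 + F^{2}\right)\right) = -3745 - \left(\left(1^{2} + \left(12 - 116\right)\right) - \left(40 + \left(6 - 3 i \sqrt{2}\right)^{2}\right)\right) = -3745 - \left(\left(1 + \left(12 - 116\right)\right) - \left(40 + \left(6 - 3 i \sqrt{2}\right)^{2}\right)\right) = -3745 - \left(\left(1 - 104\right) - \left(40 + \left(6 - 3 i \sqrt{2}\right)^{2}\right)\right) = -3745 - \left(-103 - \left(40 + \left(6 - 3 i \sqrt{2}\right)^{2}\right)\right) = -3745 - \left(-143 - \left(6 - 3 i \sqrt{2}\right)^{2}\right) = -3745 + \left(143 + \left(6 - 3 i \sqrt{2}\right)^{2}\right) = -3602 + \left(6 - 3 i \sqrt{2}\right)^{2}$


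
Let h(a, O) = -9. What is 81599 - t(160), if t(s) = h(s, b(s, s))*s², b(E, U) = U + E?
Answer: 311999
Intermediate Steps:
b(E, U) = E + U
t(s) = -9*s²
81599 - t(160) = 81599 - (-9)*160² = 81599 - (-9)*25600 = 81599 - 1*(-230400) = 81599 + 230400 = 311999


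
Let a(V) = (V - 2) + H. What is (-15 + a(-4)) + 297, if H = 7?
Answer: 283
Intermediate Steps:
a(V) = 5 + V (a(V) = (V - 2) + 7 = (-2 + V) + 7 = 5 + V)
(-15 + a(-4)) + 297 = (-15 + (5 - 4)) + 297 = (-15 + 1) + 297 = -14 + 297 = 283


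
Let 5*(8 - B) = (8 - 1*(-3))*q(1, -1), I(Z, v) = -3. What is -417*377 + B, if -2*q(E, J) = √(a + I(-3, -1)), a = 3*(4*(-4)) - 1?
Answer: -157201 + 11*I*√13/5 ≈ -1.572e+5 + 7.9322*I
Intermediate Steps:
a = -49 (a = 3*(-16) - 1 = -48 - 1 = -49)
q(E, J) = -I*√13 (q(E, J) = -√(-49 - 3)/2 = -I*√13)
B = 8 + 11*I*√13/5 (B = 8 - (8 - 1*(-3))*(-I*√13)/5 = 8 - (8 + 3)*(-I*√13)/5 = 8 - 11*(-I*√13)/5 = 8 - (-11)*I*√13/5 = 8 + 11*I*√13/5 ≈ 8.0 + 7.9322*I)
-417*377 + B = -417*377 + (8 + 11*I*√13/5) = -157209 + (8 + 11*I*√13/5) = -157201 + 11*I*√13/5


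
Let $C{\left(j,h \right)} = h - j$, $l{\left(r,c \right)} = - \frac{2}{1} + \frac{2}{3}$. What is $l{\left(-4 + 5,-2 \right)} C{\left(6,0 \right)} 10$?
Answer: $80$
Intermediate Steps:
$l{\left(r,c \right)} = - \frac{4}{3}$ ($l{\left(r,c \right)} = \left(-2\right) 1 + 2 \cdot \frac{1}{3} = -2 + \frac{2}{3} = - \frac{4}{3}$)
$l{\left(-4 + 5,-2 \right)} C{\left(6,0 \right)} 10 = - \frac{4 \left(0 - 6\right)}{3} \cdot 10 = \left(- \frac{4}{3}\right) \left(-6\right) 10 = 8 \cdot 10 = 80$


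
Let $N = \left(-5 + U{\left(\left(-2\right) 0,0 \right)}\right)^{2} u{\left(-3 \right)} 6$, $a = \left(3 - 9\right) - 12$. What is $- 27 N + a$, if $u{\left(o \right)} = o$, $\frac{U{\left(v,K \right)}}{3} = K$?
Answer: $12132$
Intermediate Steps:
$U{\left(v,K \right)} = 3 K$
$a = -18$ ($a = -6 - 12 = -18$)
$N = -450$ ($N = \left(-5 + 3 \cdot 0\right)^{2} \left(-3\right) 6 = \left(-5 + 0\right)^{2} \left(-3\right) 6 = \left(-5\right)^{2} \left(-3\right) 6 = 25 \left(-3\right) 6 = \left(-75\right) 6 = -450$)
$- 27 N + a = \left(-27\right) \left(-450\right) - 18 = 12150 - 18 = 12132$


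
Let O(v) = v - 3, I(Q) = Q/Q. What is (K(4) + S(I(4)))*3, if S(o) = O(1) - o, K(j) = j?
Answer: 3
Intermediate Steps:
I(Q) = 1
O(v) = -3 + v
S(o) = -2 - o (S(o) = (-3 + 1) - o = -2 - o)
(K(4) + S(I(4)))*3 = (4 + (-2 - 1*1))*3 = (4 + (-2 - 1))*3 = (4 - 3)*3 = 1*3 = 3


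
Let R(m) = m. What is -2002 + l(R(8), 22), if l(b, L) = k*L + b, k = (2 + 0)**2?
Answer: -1906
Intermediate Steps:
k = 4 (k = 2**2 = 4)
l(b, L) = b + 4*L (l(b, L) = 4*L + b = b + 4*L)
-2002 + l(R(8), 22) = -2002 + (8 + 4*22) = -2002 + (8 + 88) = -2002 + 96 = -1906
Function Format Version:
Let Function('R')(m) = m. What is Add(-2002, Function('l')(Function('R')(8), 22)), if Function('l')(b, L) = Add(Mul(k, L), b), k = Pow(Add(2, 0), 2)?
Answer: -1906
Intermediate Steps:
k = 4 (k = Pow(2, 2) = 4)
Function('l')(b, L) = Add(b, Mul(4, L)) (Function('l')(b, L) = Add(Mul(4, L), b) = Add(b, Mul(4, L)))
Add(-2002, Function('l')(Function('R')(8), 22)) = Add(-2002, Add(8, Mul(4, 22))) = Add(-2002, Add(8, 88)) = Add(-2002, 96) = -1906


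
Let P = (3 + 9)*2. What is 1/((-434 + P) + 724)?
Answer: 1/314 ≈ 0.0031847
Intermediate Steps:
P = 24 (P = 12*2 = 24)
1/((-434 + P) + 724) = 1/((-434 + 24) + 724) = 1/(-410 + 724) = 1/314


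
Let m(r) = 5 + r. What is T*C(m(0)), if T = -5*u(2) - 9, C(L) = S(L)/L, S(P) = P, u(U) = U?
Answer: -19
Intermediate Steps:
C(L) = 1 (C(L) = L/L = 1)
T = -19 (T = -5*2 - 9 = -10 - 9 = -19)
T*C(m(0)) = -19*1 = -19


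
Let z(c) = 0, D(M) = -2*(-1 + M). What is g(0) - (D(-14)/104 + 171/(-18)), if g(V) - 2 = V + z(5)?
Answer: 583/52 ≈ 11.212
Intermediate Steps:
D(M) = 2 - 2*M
g(V) = 2 + V (g(V) = 2 + (V + 0) = 2 + V)
g(0) - (D(-14)/104 + 171/(-18)) = (2 + 0) - ((2 - 2*(-14))/104 + 171/(-18)) = 2 - ((2 + 28)*(1/104) + 171*(-1/18)) = 2 - (30*(1/104) - 19/2) = 2 - (15/52 - 19/2) = 2 - 1*(-479/52) = 2 + 479/52 = 583/52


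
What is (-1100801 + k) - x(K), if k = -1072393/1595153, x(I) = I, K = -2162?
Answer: -250356909880/227879 ≈ -1.0986e+6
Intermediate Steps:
k = -153199/227879 (k = -1072393*1/1595153 = -153199/227879 ≈ -0.67228)
(-1100801 + k) - x(K) = (-1100801 - 153199/227879) - 1*(-2162) = -250849584278/227879 + 2162 = -250356909880/227879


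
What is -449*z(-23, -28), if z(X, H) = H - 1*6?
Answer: 15266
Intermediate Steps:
z(X, H) = -6 + H (z(X, H) = H - 6 = -6 + H)
-449*z(-23, -28) = -449*(-6 - 28) = -449*(-34) = 15266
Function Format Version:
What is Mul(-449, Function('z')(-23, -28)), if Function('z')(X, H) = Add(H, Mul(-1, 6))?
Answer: 15266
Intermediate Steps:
Function('z')(X, H) = Add(-6, H) (Function('z')(X, H) = Add(H, -6) = Add(-6, H))
Mul(-449, Function('z')(-23, -28)) = Mul(-449, Add(-6, -28)) = Mul(-449, -34) = 15266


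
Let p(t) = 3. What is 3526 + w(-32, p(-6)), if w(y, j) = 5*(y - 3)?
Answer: 3351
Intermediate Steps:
w(y, j) = -15 + 5*y (w(y, j) = 5*(-3 + y) = -15 + 5*y)
3526 + w(-32, p(-6)) = 3526 + (-15 + 5*(-32)) = 3526 + (-15 - 160) = 3526 - 175 = 3351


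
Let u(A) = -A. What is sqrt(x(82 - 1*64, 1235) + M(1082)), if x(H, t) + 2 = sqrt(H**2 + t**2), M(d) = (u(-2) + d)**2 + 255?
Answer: sqrt(1175309 + sqrt(1525549)) ≈ 1084.7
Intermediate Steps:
M(d) = 255 + (2 + d)**2 (M(d) = (-1*(-2) + d)**2 + 255 = (2 + d)**2 + 255 = 255 + (2 + d)**2)
x(H, t) = -2 + sqrt(H**2 + t**2)
sqrt(x(82 - 1*64, 1235) + M(1082)) = sqrt((-2 + sqrt((82 - 1*64)**2 + 1235**2)) + (255 + (2 + 1082)**2)) = sqrt((-2 + sqrt((82 - 64)**2 + 1525225)) + (255 + 1084**2)) = sqrt((-2 + sqrt(18**2 + 1525225)) + (255 + 1175056)) = sqrt((-2 + sqrt(324 + 1525225)) + 1175311) = sqrt((-2 + sqrt(1525549)) + 1175311) = sqrt(1175309 + sqrt(1525549))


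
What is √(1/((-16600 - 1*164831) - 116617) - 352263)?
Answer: 5*I*√19557776127385/37256 ≈ 593.52*I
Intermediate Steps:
√(1/((-16600 - 1*164831) - 116617) - 352263) = √(1/((-16600 - 164831) - 116617) - 352263) = √(1/(-181431 - 116617) - 352263) = √(1/(-298048) - 352263) = √(-1/298048 - 352263) = √(-104991282625/298048) = 5*I*√19557776127385/37256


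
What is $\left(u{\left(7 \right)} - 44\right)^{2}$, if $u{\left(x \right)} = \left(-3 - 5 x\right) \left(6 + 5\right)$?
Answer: $213444$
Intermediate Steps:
$u{\left(x \right)} = -33 - 55 x$ ($u{\left(x \right)} = \left(-3 - 5 x\right) 11 = -33 - 55 x$)
$\left(u{\left(7 \right)} - 44\right)^{2} = \left(\left(-33 - 385\right) - 44\right)^{2} = \left(-418 - 44\right)^{2} = \left(-462\right)^{2} = 213444$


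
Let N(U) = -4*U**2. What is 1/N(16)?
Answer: -1/1024 ≈ -0.00097656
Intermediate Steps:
1/N(16) = 1/(-4*16**2) = 1/(-4*256) = 1/(-1024) = -1/1024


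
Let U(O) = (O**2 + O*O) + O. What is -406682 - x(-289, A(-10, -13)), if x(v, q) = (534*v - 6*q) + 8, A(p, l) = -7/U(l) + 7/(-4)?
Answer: -164043509/650 ≈ -2.5237e+5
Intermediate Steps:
U(O) = O + 2*O**2 (U(O) = (O**2 + O**2) + O = 2*O**2 + O = O + 2*O**2)
A(p, l) = -7/4 - 7/(l*(1 + 2*l)) (A(p, l) = -7*1/(l*(1 + 2*l)) + 7/(-4) = -7/(l*(1 + 2*l)) + 7*(-1/4) = -7/(l*(1 + 2*l)) - 7/4 = -7/4 - 7/(l*(1 + 2*l)))
x(v, q) = 8 - 6*q + 534*v (x(v, q) = (-6*q + 534*v) + 8 = 8 - 6*q + 534*v)
-406682 - x(-289, A(-10, -13)) = -406682 - (8 - 21*(-4 - 1*(-13)*(1 + 2*(-13)))/(2*(-13)*(1 + 2*(-13))) + 534*(-289)) = -406682 - (8 - 21*(-1)*(-4 - 1*(-13)*(1 - 26))/(2*13*(1 - 26)) - 154326) = -406682 - (8 - 21*(-1)*(-4 - 1*(-13)*(-25))/(2*13*(-25)) - 154326) = -406682 - (8 - 21*(-1)*(-1)*(-4 - 325)/(2*13*25) - 154326) = -406682 - (8 - 21*(-1)*(-1)*(-329)/(2*13*25) - 154326) = -406682 - (8 - 6*(-2303/1300) - 154326) = -406682 - (8 + 6909/650 - 154326) = -406682 - 1*(-100299791/650) = -406682 + 100299791/650 = -164043509/650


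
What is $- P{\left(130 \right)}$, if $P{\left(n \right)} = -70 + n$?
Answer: $-60$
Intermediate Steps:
$- P{\left(130 \right)} = - (-70 + 130) = \left(-1\right) 60 = -60$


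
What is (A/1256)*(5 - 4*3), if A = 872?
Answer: -763/157 ≈ -4.8599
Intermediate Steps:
(A/1256)*(5 - 4*3) = (872/1256)*(5 - 4*3) = (872*(1/1256))*(5 - 12) = (109/157)*(-7) = -763/157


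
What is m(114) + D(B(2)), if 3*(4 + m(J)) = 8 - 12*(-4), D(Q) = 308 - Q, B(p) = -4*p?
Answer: 992/3 ≈ 330.67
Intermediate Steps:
m(J) = 44/3 (m(J) = -4 + (8 - 12*(-4))/3 = -4 + (8 + 48)/3 = -4 + (⅓)*56 = -4 + 56/3 = 44/3)
m(114) + D(B(2)) = 44/3 + (308 - (-4)*2) = 44/3 + (308 - 1*(-8)) = 44/3 + (308 + 8) = 44/3 + 316 = 992/3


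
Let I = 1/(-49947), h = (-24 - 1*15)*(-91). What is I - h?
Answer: -177261904/49947 ≈ -3549.0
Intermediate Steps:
h = 3549 (h = (-24 - 15)*(-91) = -39*(-91) = 3549)
I = -1/49947 ≈ -2.0021e-5
I - h = -1/49947 - 1*3549 = -1/49947 - 3549 = -177261904/49947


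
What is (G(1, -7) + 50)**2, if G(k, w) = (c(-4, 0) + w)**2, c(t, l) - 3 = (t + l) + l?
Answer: 12996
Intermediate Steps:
c(t, l) = 3 + t + 2*l (c(t, l) = 3 + ((t + l) + l) = 3 + ((l + t) + l) = 3 + (t + 2*l) = 3 + t + 2*l)
G(k, w) = (-1 + w)**2 (G(k, w) = ((3 - 4 + 2*0) + w)**2 = ((3 - 4 + 0) + w)**2 = (-1 + w)**2)
(G(1, -7) + 50)**2 = ((-1 - 7)**2 + 50)**2 = ((-8)**2 + 50)**2 = (64 + 50)**2 = 114**2 = 12996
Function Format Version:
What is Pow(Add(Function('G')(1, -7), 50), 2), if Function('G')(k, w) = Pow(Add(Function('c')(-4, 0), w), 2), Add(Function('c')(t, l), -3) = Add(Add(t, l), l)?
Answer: 12996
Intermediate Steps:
Function('c')(t, l) = Add(3, t, Mul(2, l)) (Function('c')(t, l) = Add(3, Add(Add(t, l), l)) = Add(3, Add(Add(l, t), l)) = Add(3, Add(t, Mul(2, l))) = Add(3, t, Mul(2, l)))
Function('G')(k, w) = Pow(Add(-1, w), 2) (Function('G')(k, w) = Pow(Add(Add(3, -4, Mul(2, 0)), w), 2) = Pow(Add(Add(3, -4, 0), w), 2) = Pow(Add(-1, w), 2))
Pow(Add(Function('G')(1, -7), 50), 2) = Pow(Add(Pow(Add(-1, -7), 2), 50), 2) = Pow(Add(Pow(-8, 2), 50), 2) = Pow(Add(64, 50), 2) = Pow(114, 2) = 12996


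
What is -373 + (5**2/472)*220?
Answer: -42639/118 ≈ -361.35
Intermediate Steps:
-373 + (5**2/472)*220 = -373 + (25*(1/472))*220 = -373 + (25/472)*220 = -373 + 1375/118 = -42639/118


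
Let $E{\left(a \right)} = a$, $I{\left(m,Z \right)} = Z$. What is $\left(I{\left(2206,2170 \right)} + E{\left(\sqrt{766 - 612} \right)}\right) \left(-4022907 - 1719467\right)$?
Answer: $-12460951580 - 5742374 \sqrt{154} \approx -1.2532 \cdot 10^{10}$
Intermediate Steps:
$\left(I{\left(2206,2170 \right)} + E{\left(\sqrt{766 - 612} \right)}\right) \left(-4022907 - 1719467\right) = \left(2170 + \sqrt{766 - 612}\right) \left(-4022907 - 1719467\right) = \left(2170 + \sqrt{154}\right) \left(-5742374\right) = -12460951580 - 5742374 \sqrt{154}$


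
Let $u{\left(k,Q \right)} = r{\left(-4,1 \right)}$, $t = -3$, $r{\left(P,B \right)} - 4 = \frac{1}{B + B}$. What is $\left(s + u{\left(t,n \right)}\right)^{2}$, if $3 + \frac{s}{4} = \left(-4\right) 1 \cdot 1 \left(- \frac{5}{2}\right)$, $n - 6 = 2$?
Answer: $\frac{4225}{4} \approx 1056.3$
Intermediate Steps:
$n = 8$ ($n = 6 + 2 = 8$)
$r{\left(P,B \right)} = 4 + \frac{1}{2 B}$ ($r{\left(P,B \right)} = 4 + \frac{1}{B + B} = 4 + \frac{1}{2 B}$)
$u{\left(k,Q \right)} = \frac{9}{2}$ ($u{\left(k,Q \right)} = 4 + \frac{1}{2 \cdot 1} = 4 + \frac{1}{2} \cdot 1 = 4 + \frac{1}{2} = \frac{9}{2}$)
$s = 28$ ($s = -12 + 4 \left(-4\right) 1 \cdot 1 \left(- \frac{5}{2}\right) = -12 + 4 \left(-4\right) 1 \left(\left(-5\right) \frac{1}{2}\right) = -12 + 4 \left(\left(-4\right) \left(- \frac{5}{2}\right)\right) = -12 + 4 \cdot 10 = -12 + 40 = 28$)
$\left(s + u{\left(t,n \right)}\right)^{2} = \left(28 + \frac{9}{2}\right)^{2} = \left(\frac{65}{2}\right)^{2} = \frac{4225}{4}$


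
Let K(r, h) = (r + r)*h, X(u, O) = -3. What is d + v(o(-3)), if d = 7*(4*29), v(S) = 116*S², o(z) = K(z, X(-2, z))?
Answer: 38396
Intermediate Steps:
K(r, h) = 2*h*r (K(r, h) = (2*r)*h = 2*h*r)
o(z) = -6*z (o(z) = 2*(-3)*z = -6*z)
d = 812 (d = 7*116 = 812)
d + v(o(-3)) = 812 + 116*(-6*(-3))² = 812 + 116*18² = 812 + 116*324 = 812 + 37584 = 38396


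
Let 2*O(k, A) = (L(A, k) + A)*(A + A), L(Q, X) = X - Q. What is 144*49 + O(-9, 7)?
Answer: 6993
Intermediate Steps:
O(k, A) = A*k (O(k, A) = (((k - A) + A)*(A + A))/2 = (k*(2*A))/2 = (2*A*k)/2 = A*k)
144*49 + O(-9, 7) = 144*49 + 7*(-9) = 7056 - 63 = 6993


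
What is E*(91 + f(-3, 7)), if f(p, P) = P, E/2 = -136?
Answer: -26656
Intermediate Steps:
E = -272 (E = 2*(-136) = -272)
E*(91 + f(-3, 7)) = -272*(91 + 7) = -272*98 = -26656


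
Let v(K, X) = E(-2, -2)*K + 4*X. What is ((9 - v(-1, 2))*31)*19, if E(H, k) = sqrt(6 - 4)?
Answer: 589 + 589*sqrt(2) ≈ 1422.0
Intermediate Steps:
E(H, k) = sqrt(2)
v(K, X) = 4*X + K*sqrt(2) (v(K, X) = sqrt(2)*K + 4*X = K*sqrt(2) + 4*X = 4*X + K*sqrt(2))
((9 - v(-1, 2))*31)*19 = ((9 - (4*2 - sqrt(2)))*31)*19 = ((9 - (8 - sqrt(2)))*31)*19 = ((9 + (-8 + sqrt(2)))*31)*19 = ((1 + sqrt(2))*31)*19 = (31 + 31*sqrt(2))*19 = 589 + 589*sqrt(2)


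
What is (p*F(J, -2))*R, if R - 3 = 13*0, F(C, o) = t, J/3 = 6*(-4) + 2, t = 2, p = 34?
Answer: 204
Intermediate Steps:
J = -66 (J = 3*(6*(-4) + 2) = 3*(-24 + 2) = 3*(-22) = -66)
F(C, o) = 2
R = 3 (R = 3 + 13*0 = 3 + 0 = 3)
(p*F(J, -2))*R = (34*2)*3 = 68*3 = 204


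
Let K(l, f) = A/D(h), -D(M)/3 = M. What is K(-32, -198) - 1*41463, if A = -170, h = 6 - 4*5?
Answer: -870808/21 ≈ -41467.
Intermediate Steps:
h = -14 (h = 6 - 20 = -14)
D(M) = -3*M
K(l, f) = -85/21 (K(l, f) = -170/((-3*(-14))) = -170/42 = -170*1/42 = -85/21)
K(-32, -198) - 1*41463 = -85/21 - 1*41463 = -85/21 - 41463 = -870808/21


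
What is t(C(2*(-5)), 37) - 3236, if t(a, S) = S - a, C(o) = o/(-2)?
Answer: -3204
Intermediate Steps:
C(o) = -o/2 (C(o) = o*(-1/2) = -o/2)
t(C(2*(-5)), 37) - 3236 = (37 - (-1)*2*(-5)/2) - 3236 = (37 - (-1)*(-10)/2) - 3236 = (37 - 1*5) - 3236 = (37 - 5) - 3236 = 32 - 3236 = -3204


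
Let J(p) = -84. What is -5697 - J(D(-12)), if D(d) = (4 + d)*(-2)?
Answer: -5613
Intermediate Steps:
D(d) = -8 - 2*d
-5697 - J(D(-12)) = -5697 - 1*(-84) = -5697 + 84 = -5613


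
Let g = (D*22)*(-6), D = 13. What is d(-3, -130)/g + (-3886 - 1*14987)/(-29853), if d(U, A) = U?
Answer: 1202801/1897324 ≈ 0.63395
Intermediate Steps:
g = -1716 (g = (13*22)*(-6) = 286*(-6) = -1716)
d(-3, -130)/g + (-3886 - 1*14987)/(-29853) = -3/(-1716) + (-3886 - 1*14987)/(-29853) = -3*(-1/1716) + (-3886 - 14987)*(-1/29853) = 1/572 - 18873*(-1/29853) = 1/572 + 2097/3317 = 1202801/1897324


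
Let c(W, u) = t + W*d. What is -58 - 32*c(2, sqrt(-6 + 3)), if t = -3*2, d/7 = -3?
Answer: 1478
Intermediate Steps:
d = -21 (d = 7*(-3) = -21)
t = -6
c(W, u) = -6 - 21*W (c(W, u) = -6 + W*(-21) = -6 - 21*W)
-58 - 32*c(2, sqrt(-6 + 3)) = -58 - 32*(-6 - 21*2) = -58 - 32*(-6 - 42) = -58 - 32*(-48) = -58 + 1536 = 1478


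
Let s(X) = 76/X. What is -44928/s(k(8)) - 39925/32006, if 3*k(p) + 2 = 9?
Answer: -839571823/608114 ≈ -1380.6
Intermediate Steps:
k(p) = 7/3 (k(p) = -⅔ + (⅓)*9 = -⅔ + 3 = 7/3)
-44928/s(k(8)) - 39925/32006 = -44928/(76/(7/3)) - 39925/32006 = -44928/(76*(3/7)) - 39925*1/32006 = -44928/228/7 - 39925/32006 = -44928*7/228 - 39925/32006 = -26208/19 - 39925/32006 = -839571823/608114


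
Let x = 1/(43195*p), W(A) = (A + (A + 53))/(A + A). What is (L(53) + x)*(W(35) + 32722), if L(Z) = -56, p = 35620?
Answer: -197367945973564537/107702413000 ≈ -1.8325e+6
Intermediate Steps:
W(A) = (53 + 2*A)/(2*A) (W(A) = (A + (53 + A))/((2*A)) = (53 + 2*A)*(1/(2*A)) = (53 + 2*A)/(2*A))
x = 1/1538605900 (x = 1/(43195*35620) = (1/43195)*(1/35620) = 1/1538605900 ≈ 6.4994e-10)
(L(53) + x)*(W(35) + 32722) = (-56 + 1/1538605900)*((53/2 + 35)/35 + 32722) = -86161930399*((1/35)*(123/2) + 32722)/1538605900 = -86161930399*(123/70 + 32722)/1538605900 = -86161930399/1538605900*2290663/70 = -197367945973564537/107702413000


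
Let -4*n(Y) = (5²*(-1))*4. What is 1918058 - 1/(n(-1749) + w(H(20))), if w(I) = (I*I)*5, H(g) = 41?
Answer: 16169228939/8430 ≈ 1.9181e+6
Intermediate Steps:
w(I) = 5*I² (w(I) = I²*5 = 5*I²)
n(Y) = 25 (n(Y) = -5²*(-1)*4/4 = -25*(-1)*4/4 = -(-25)*4/4 = -¼*(-100) = 25)
1918058 - 1/(n(-1749) + w(H(20))) = 1918058 - 1/(25 + 5*41²) = 1918058 - 1/(25 + 5*1681) = 1918058 - 1/(25 + 8405) = 1918058 - 1/8430 = 16169228939/8430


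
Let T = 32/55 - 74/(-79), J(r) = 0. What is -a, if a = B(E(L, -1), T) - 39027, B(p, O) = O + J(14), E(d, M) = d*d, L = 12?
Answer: 169565717/4345 ≈ 39026.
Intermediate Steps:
E(d, M) = d²
T = 6598/4345 (T = 32*(1/55) - 74*(-1/79) = 32/55 + 74/79 = 6598/4345 ≈ 1.5185)
B(p, O) = O (B(p, O) = O + 0 = O)
a = -169565717/4345 (a = 6598/4345 - 39027 = -169565717/4345 ≈ -39026.)
-a = -1*(-169565717/4345) = 169565717/4345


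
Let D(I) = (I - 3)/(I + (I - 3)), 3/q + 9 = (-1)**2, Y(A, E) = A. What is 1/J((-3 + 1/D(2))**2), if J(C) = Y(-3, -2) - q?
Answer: -8/21 ≈ -0.38095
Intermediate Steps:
q = -3/8 (q = 3/(-9 + (-1)**2) = 3/(-9 + 1) = 3/(-8) = 3*(-1/8) = -3/8 ≈ -0.37500)
D(I) = (-3 + I)/(-3 + 2*I) (D(I) = (-3 + I)/(I + (-3 + I)) = (-3 + I)/(-3 + 2*I))
J(C) = -21/8 (J(C) = -3 - 1*(-3/8) = -3 + 3/8 = -21/8)
1/J((-3 + 1/D(2))**2) = 1/(-21/8) = -8/21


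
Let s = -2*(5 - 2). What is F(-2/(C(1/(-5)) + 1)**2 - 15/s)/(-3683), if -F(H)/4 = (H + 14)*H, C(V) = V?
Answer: -535/58928 ≈ -0.0090789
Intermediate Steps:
s = -6 (s = -2*3 = -6)
F(H) = -4*H*(14 + H) (F(H) = -4*(H + 14)*H = -4*(14 + H)*H = -4*H*(14 + H))
F(-2/(C(1/(-5)) + 1)**2 - 15/s)/(-3683) = -4*(-2/(1/(-5) + 1)**2 - 15/(-6))*(14 + (-2/(1/(-5) + 1)**2 - 15/(-6)))/(-3683) = -4*(-2/(-1/5 + 1)**2 - 15*(-1/6))*(14 + (-2/(-1/5 + 1)**2 - 15*(-1/6)))*(-1/3683) = -4*(-2/((4/5)**2) + 5/2)*(14 + (-2/((4/5)**2) + 5/2))*(-1/3683) = -4*(-2/16/25 + 5/2)*(14 + (-2/16/25 + 5/2))*(-1/3683) = -4*(-2*25/16 + 5/2)*(14 + (-2*25/16 + 5/2))*(-1/3683) = -4*(-25/8 + 5/2)*(14 + (-25/8 + 5/2))*(-1/3683) = -4*(-5/8)*(14 - 5/8)*(-1/3683) = -4*(-5/8)*107/8*(-1/3683) = (535/16)*(-1/3683) = -535/58928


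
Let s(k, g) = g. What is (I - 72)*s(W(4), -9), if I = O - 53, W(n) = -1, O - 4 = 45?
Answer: 684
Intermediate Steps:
O = 49 (O = 4 + 45 = 49)
I = -4 (I = 49 - 53 = -4)
(I - 72)*s(W(4), -9) = (-4 - 72)*(-9) = -76*(-9) = 684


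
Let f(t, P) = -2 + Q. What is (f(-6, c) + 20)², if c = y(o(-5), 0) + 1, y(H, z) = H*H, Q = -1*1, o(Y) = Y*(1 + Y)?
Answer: 289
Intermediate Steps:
Q = -1
y(H, z) = H²
c = 401 (c = (-5*(1 - 5))² + 1 = (-5*(-4))² + 1 = 20² + 1 = 400 + 1 = 401)
f(t, P) = -3 (f(t, P) = -2 - 1 = -3)
(f(-6, c) + 20)² = (-3 + 20)² = 17² = 289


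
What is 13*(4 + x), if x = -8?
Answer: -52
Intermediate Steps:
13*(4 + x) = 13*(4 - 8) = 13*(-4) = -52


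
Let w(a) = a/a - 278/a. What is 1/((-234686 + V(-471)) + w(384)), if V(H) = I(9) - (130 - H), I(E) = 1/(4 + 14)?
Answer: -576/135525121 ≈ -4.2501e-6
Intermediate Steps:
I(E) = 1/18
w(a) = 1 - 278/a
V(H) = -2339/18 + H (V(H) = 1/18 - (130 - H) = 1/18 + (-130 + H) = -2339/18 + H)
1/((-234686 + V(-471)) + w(384)) = 1/((-234686 + (-2339/18 - 471)) + (-278 + 384)/384) = 1/((-234686 - 10817/18) + (1/384)*106) = 1/(-4235165/18 + 53/192) = 1/(-135525121/576) = -576/135525121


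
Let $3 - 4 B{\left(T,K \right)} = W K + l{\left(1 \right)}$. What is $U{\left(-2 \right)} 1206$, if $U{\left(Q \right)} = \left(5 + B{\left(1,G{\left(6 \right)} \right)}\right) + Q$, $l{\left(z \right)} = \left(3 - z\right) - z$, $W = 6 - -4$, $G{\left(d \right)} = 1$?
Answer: $1206$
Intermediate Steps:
$W = 10$ ($W = 6 + 4 = 10$)
$l{\left(z \right)} = 3 - 2 z$
$B{\left(T,K \right)} = \frac{1}{2} - \frac{5 K}{2}$ ($B{\left(T,K \right)} = \frac{3}{4} - \frac{10 K + \left(3 - 2\right)}{4} = \frac{3}{4} - \frac{10 K + 1}{4} = \frac{3}{4} - \frac{1 + 10 K}{4} = \frac{3}{4} - \left(\frac{1}{4} + \frac{5 K}{2}\right) = \frac{1}{2} - \frac{5 K}{2}$)
$U{\left(Q \right)} = 3 + Q$ ($U{\left(Q \right)} = \left(5 + \left(\frac{1}{2} - \frac{5}{2}\right)\right) + Q = \left(5 - 2\right) + Q = 3 + Q$)
$U{\left(-2 \right)} 1206 = \left(3 - 2\right) 1206 = 1 \cdot 1206 = 1206$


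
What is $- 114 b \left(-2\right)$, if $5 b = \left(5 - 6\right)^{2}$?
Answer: $\frac{228}{5} \approx 45.6$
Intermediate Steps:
$b = \frac{1}{5}$ ($b = \frac{\left(5 - 6\right)^{2}}{5} = \frac{\left(-1\right)^{2}}{5} = \frac{1}{5} \cdot 1 = \frac{1}{5} \approx 0.2$)
$- 114 b \left(-2\right) = - 114 \cdot \frac{1}{5} \left(-2\right) = \left(-114\right) \left(- \frac{2}{5}\right) = \frac{228}{5}$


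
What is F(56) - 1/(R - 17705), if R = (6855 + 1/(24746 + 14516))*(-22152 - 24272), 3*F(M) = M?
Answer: 349868328053365/18742946142561 ≈ 18.667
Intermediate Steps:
F(M) = M/3
R = -6247301147332/19631 (R = (6855 + 1/39262)*(-46424) = (269141011/39262)*(-46424) = -6247301147332/19631 ≈ -3.1824e+8)
F(56) - 1/(R - 17705) = (⅓)*56 - 1/(-6247301147332/19631 - 17705) = 56/3 - 1/(-6247648714187/19631) = 56/3 - 1*(-19631/6247648714187) = 56/3 + 19631/6247648714187 = 349868328053365/18742946142561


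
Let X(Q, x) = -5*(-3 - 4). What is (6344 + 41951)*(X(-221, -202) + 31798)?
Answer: 1537374735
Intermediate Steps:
X(Q, x) = 35 (X(Q, x) = -5*(-7) = 35)
(6344 + 41951)*(X(-221, -202) + 31798) = (6344 + 41951)*(35 + 31798) = 48295*31833 = 1537374735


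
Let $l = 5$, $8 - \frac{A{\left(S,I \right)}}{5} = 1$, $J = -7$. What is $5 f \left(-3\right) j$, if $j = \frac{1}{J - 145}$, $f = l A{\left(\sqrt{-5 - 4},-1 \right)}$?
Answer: $\frac{2625}{152} \approx 17.27$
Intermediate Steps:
$A{\left(S,I \right)} = 35$ ($A{\left(S,I \right)} = 40 - 5 = 35$)
$f = 175$ ($f = 5 \cdot 35 = 175$)
$j = - \frac{1}{152}$ ($j = \frac{1}{-7 - 145} = \frac{1}{-152} = - \frac{1}{152} \approx -0.0065789$)
$5 f \left(-3\right) j = 5 \cdot 175 \left(-3\right) \left(- \frac{1}{152}\right) = 875 \left(-3\right) \left(- \frac{1}{152}\right) = \left(-2625\right) \left(- \frac{1}{152}\right) = \frac{2625}{152}$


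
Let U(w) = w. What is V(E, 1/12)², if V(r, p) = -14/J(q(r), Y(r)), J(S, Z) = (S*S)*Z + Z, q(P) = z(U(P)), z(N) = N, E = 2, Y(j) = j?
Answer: 49/25 ≈ 1.9600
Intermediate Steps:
q(P) = P
J(S, Z) = Z + Z*S² (J(S, Z) = S²*Z + Z = Z*S² + Z = Z + Z*S²)
V(r, p) = -14/(r*(1 + r²)) (V(r, p) = -14*1/(r*(1 + r²)) = -14/(r*(1 + r²)))
V(E, 1/12)² = (-14/(2 + 2³))² = (-14/(2 + 8))² = (-14/10)² = (-14*⅒)² = (-7/5)² = 49/25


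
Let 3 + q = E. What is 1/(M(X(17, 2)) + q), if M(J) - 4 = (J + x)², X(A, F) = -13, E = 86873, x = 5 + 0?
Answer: 1/86938 ≈ 1.1502e-5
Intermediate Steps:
x = 5
q = 86870 (q = -3 + 86873 = 86870)
M(J) = 4 + (5 + J)² (M(J) = 4 + (J + 5)² = 4 + (5 + J)²)
1/(M(X(17, 2)) + q) = 1/((4 + (5 - 13)²) + 86870) = 1/((4 + (-8)²) + 86870) = 1/((4 + 64) + 86870) = 1/(68 + 86870) = 1/86938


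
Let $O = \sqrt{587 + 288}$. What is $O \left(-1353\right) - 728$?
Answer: $-728 - 6765 \sqrt{35} \approx -40750.0$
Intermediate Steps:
$O = 5 \sqrt{35}$ ($O = \sqrt{875} = 5 \sqrt{35} \approx 29.58$)
$O \left(-1353\right) - 728 = 5 \sqrt{35} \left(-1353\right) - 728 = - 6765 \sqrt{35} - 728 = -728 - 6765 \sqrt{35}$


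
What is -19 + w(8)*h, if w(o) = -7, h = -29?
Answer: 184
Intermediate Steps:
-19 + w(8)*h = -19 - 7*(-29) = -19 + 203 = 184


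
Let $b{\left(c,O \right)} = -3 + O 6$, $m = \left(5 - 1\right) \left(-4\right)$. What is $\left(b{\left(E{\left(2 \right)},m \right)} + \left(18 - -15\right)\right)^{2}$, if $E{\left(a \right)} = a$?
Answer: $4356$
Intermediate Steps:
$m = -16$ ($m = 4 \left(-4\right) = -16$)
$b{\left(c,O \right)} = -3 + 6 O$
$\left(b{\left(E{\left(2 \right)},m \right)} + \left(18 - -15\right)\right)^{2} = \left(\left(-3 + 6 \left(-16\right)\right) + \left(18 - -15\right)\right)^{2} = \left(\left(-3 - 96\right) + \left(18 + 15\right)\right)^{2} = \left(-99 + 33\right)^{2} = \left(-66\right)^{2} = 4356$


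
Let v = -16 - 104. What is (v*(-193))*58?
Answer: 1343280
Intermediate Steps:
v = -120
(v*(-193))*58 = -120*(-193)*58 = 23160*58 = 1343280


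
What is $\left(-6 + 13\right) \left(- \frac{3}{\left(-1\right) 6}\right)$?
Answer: $\frac{7}{2} \approx 3.5$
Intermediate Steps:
$\left(-6 + 13\right) \left(- \frac{3}{\left(-1\right) 6}\right) = 7 \left(- \frac{3}{-6}\right) = 7 \left(\left(-3\right) \left(- \frac{1}{6}\right)\right) = 7 \cdot \frac{1}{2} = \frac{7}{2}$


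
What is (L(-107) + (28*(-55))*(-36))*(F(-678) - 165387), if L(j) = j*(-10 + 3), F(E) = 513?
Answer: -9264105186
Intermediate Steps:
L(j) = -7*j (L(j) = j*(-7) = -7*j)
(L(-107) + (28*(-55))*(-36))*(F(-678) - 165387) = (-7*(-107) + (28*(-55))*(-36))*(513 - 165387) = (749 - 1540*(-36))*(-164874) = (749 + 55440)*(-164874) = 56189*(-164874) = -9264105186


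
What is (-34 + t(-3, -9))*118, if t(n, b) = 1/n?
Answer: -12154/3 ≈ -4051.3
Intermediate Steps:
(-34 + t(-3, -9))*118 = (-34 + 1/(-3))*118 = (-34 - ⅓)*118 = -103/3*118 = -12154/3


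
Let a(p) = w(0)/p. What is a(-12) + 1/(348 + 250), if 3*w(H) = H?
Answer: 1/598 ≈ 0.0016722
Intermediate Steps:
w(H) = H/3
a(p) = 0 (a(p) = ((1/3)*0)/p = 0/p = 0)
a(-12) + 1/(348 + 250) = 0 + 1/(348 + 250) = 0 + 1/598 = 1/598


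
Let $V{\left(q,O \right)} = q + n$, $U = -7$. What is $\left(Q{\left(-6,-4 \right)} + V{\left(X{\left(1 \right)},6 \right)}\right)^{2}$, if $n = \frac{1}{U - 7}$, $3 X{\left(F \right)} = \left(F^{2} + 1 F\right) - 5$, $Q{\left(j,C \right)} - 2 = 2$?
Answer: $\frac{1681}{196} \approx 8.5765$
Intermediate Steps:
$Q{\left(j,C \right)} = 4$ ($Q{\left(j,C \right)} = 2 + 2 = 4$)
$X{\left(F \right)} = - \frac{5}{3} + \frac{F}{3} + \frac{F^{2}}{3}$ ($X{\left(F \right)} = \frac{\left(F^{2} + 1 F\right) - 5}{3} = \frac{\left(F^{2} + F\right) - 5}{3} = \frac{\left(F + F^{2}\right) - 5}{3} = \frac{-5 + F + F^{2}}{3} = - \frac{5}{3} + \frac{F}{3} + \frac{F^{2}}{3}$)
$n = - \frac{1}{14}$ ($n = \frac{1}{-7 - 7} = \frac{1}{-14} = - \frac{1}{14} \approx -0.071429$)
$V{\left(q,O \right)} = - \frac{1}{14} + q$ ($V{\left(q,O \right)} = q - \frac{1}{14} = - \frac{1}{14} + q$)
$\left(Q{\left(-6,-4 \right)} + V{\left(X{\left(1 \right)},6 \right)}\right)^{2} = \left(4 + \left(- \frac{1}{14} + \left(- \frac{5}{3} + \frac{1}{3} \cdot 1 + \frac{1^{2}}{3}\right)\right)\right)^{2} = \left(4 + \left(- \frac{1}{14} + \left(- \frac{5}{3} + \frac{1}{3} + \frac{1}{3} \cdot 1\right)\right)\right)^{2} = \left(4 + \left(- \frac{1}{14} + \left(- \frac{5}{3} + \frac{1}{3} + \frac{1}{3}\right)\right)\right)^{2} = \left(4 - \frac{15}{14}\right)^{2} = \left(\frac{41}{14}\right)^{2} = \frac{1681}{196}$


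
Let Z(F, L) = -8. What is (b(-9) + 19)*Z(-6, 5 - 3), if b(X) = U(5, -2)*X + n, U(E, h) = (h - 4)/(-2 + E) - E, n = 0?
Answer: -656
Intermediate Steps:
U(E, h) = -E + (-4 + h)/(-2 + E) (U(E, h) = (-4 + h)/(-2 + E) - E = -E + (-4 + h)/(-2 + E))
b(X) = -7*X (b(X) = ((-4 - 2 - 1*5**2 + 2*5)/(-2 + 5))*X + 0 = ((-4 - 2 - 1*25 + 10)/3)*X + 0 = ((-4 - 2 - 25 + 10)/3)*X + 0 = ((1/3)*(-21))*X + 0 = -7*X + 0 = -7*X)
(b(-9) + 19)*Z(-6, 5 - 3) = (-7*(-9) + 19)*(-8) = (63 + 19)*(-8) = 82*(-8) = -656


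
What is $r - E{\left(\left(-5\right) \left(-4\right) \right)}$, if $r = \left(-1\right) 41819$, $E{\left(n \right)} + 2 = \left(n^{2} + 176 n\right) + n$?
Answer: $-45757$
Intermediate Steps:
$E{\left(n \right)} = -2 + n^{2} + 177 n$ ($E{\left(n \right)} = -2 + \left(\left(n^{2} + 176 n\right) + n\right) = -2 + \left(n^{2} + 177 n\right) = -2 + n^{2} + 177 n$)
$r = -41819$
$r - E{\left(\left(-5\right) \left(-4\right) \right)} = -41819 - \left(-2 + \left(\left(-5\right) \left(-4\right)\right)^{2} + 177 \left(\left(-5\right) \left(-4\right)\right)\right) = -41819 - \left(-2 + 20^{2} + 177 \cdot 20\right) = -41819 - \left(-2 + 400 + 3540\right) = -41819 - 3938 = -45757$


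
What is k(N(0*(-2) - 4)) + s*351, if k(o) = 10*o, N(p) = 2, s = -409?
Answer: -143539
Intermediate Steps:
k(N(0*(-2) - 4)) + s*351 = 10*2 - 409*351 = 20 - 143559 = -143539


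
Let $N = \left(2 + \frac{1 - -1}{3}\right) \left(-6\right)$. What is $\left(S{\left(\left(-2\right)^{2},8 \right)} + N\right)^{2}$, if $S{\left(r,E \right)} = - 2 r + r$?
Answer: $400$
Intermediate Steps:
$S{\left(r,E \right)} = - r$
$N = -16$ ($N = \left(2 + \left(1 + 1\right) \frac{1}{3}\right) \left(-6\right) = \left(2 + 2 \cdot \frac{1}{3}\right) \left(-6\right) = \left(2 + \frac{2}{3}\right) \left(-6\right) = \frac{8}{3} \left(-6\right) = -16$)
$\left(S{\left(\left(-2\right)^{2},8 \right)} + N\right)^{2} = \left(- \left(-2\right)^{2} - 16\right)^{2} = \left(\left(-1\right) 4 - 16\right)^{2} = \left(-4 - 16\right)^{2} = \left(-20\right)^{2} = 400$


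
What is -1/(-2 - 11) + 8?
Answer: 105/13 ≈ 8.0769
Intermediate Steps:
-1/(-2 - 11) + 8 = -1/(-13) + 8 = -1*(-1/13) + 8 = 1/13 + 8 = 105/13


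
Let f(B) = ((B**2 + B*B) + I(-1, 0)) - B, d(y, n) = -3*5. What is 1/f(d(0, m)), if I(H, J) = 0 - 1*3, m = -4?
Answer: 1/462 ≈ 0.0021645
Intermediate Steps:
I(H, J) = -3 (I(H, J) = 0 - 3 = -3)
d(y, n) = -15
f(B) = -3 - B + 2*B**2 (f(B) = ((B**2 + B*B) - 3) - B = ((B**2 + B**2) - 3) - B = (2*B**2 - 3) - B = (-3 + 2*B**2) - B = -3 - B + 2*B**2)
1/f(d(0, m)) = 1/(-3 - 1*(-15) + 2*(-15)**2) = 1/(-3 + 15 + 2*225) = 1/(-3 + 15 + 450) = 1/462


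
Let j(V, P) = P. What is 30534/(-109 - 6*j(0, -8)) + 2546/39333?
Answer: -1200838516/2399313 ≈ -500.49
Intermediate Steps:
30534/(-109 - 6*j(0, -8)) + 2546/39333 = 30534/(-109 - 6*(-8)) + 2546/39333 = 30534/(-109 + 48) + 2546*(1/39333) = 30534/(-61) + 2546/39333 = 30534*(-1/61) + 2546/39333 = -30534/61 + 2546/39333 = -1200838516/2399313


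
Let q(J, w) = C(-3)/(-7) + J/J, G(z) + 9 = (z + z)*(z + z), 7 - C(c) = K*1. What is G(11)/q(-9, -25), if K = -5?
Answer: -665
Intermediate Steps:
C(c) = 12 (C(c) = 7 - (-5) = 7 - 1*(-5) = 7 + 5 = 12)
G(z) = -9 + 4*z**2 (G(z) = -9 + (z + z)*(z + z) = -9 + (2*z)*(2*z) = -9 + 4*z**2)
q(J, w) = -5/7 (q(J, w) = 12/(-7) + J/J = 12*(-1/7) + 1 = -12/7 + 1 = -5/7)
G(11)/q(-9, -25) = (-9 + 4*11**2)/(-5/7) = (-9 + 4*121)*(-7/5) = (-9 + 484)*(-7/5) = 475*(-7/5) = -665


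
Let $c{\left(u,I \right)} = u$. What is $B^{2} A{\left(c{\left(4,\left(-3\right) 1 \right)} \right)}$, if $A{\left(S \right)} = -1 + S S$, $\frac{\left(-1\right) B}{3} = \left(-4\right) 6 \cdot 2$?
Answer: $311040$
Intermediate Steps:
$B = 144$ ($B = - 3 \left(-4\right) 6 \cdot 2 = - 3 \left(\left(-24\right) 2\right) = \left(-3\right) \left(-48\right) = 144$)
$A{\left(S \right)} = -1 + S^{2}$
$B^{2} A{\left(c{\left(4,\left(-3\right) 1 \right)} \right)} = 144^{2} \left(-1 + 4^{2}\right) = 20736 \left(-1 + 16\right) = 20736 \cdot 15 = 311040$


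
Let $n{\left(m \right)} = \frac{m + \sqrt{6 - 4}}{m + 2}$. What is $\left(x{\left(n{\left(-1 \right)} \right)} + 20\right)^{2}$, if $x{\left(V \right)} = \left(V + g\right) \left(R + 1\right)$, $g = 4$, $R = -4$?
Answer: $139 - 66 \sqrt{2} \approx 45.662$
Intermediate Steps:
$n{\left(m \right)} = \frac{m + \sqrt{2}}{2 + m}$
$x{\left(V \right)} = -12 - 3 V$ ($x{\left(V \right)} = \left(V + 4\right) \left(-4 + 1\right) = \left(4 + V\right) \left(-3\right) = -12 - 3 V$)
$\left(x{\left(n{\left(-1 \right)} \right)} + 20\right)^{2} = \left(\left(-12 - 3 \frac{-1 + \sqrt{2}}{2 - 1}\right) + 20\right)^{2} = \left(\left(-12 - 3 \frac{-1 + \sqrt{2}}{1}\right) + 20\right)^{2} = \left(\left(-12 - 3 \cdot 1 \left(-1 + \sqrt{2}\right)\right) + 20\right)^{2} = \left(\left(-12 - 3 \left(-1 + \sqrt{2}\right)\right) + 20\right)^{2} = \left(\left(-12 + \left(3 - 3 \sqrt{2}\right)\right) + 20\right)^{2} = \left(\left(-9 - 3 \sqrt{2}\right) + 20\right)^{2} = \left(11 - 3 \sqrt{2}\right)^{2}$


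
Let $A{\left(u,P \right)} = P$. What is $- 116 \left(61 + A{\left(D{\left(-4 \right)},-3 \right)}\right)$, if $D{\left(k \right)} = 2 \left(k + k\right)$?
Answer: $-6728$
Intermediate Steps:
$D{\left(k \right)} = 4 k$ ($D{\left(k \right)} = 2 \cdot 2 k = 4 k$)
$- 116 \left(61 + A{\left(D{\left(-4 \right)},-3 \right)}\right) = - 116 \left(61 - 3\right) = \left(-116\right) 58 = -6728$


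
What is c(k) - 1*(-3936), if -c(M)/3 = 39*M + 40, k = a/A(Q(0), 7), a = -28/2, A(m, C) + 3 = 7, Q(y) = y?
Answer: 8451/2 ≈ 4225.5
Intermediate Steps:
A(m, C) = 4 (A(m, C) = -3 + 7 = 4)
a = -14 (a = (1/2)*(-28) = -14)
k = -7/2 (k = -14/4 = -14*1/4 = -7/2 ≈ -3.5000)
c(M) = -120 - 117*M (c(M) = -3*(39*M + 40) = -3*(40 + 39*M) = -120 - 117*M)
c(k) - 1*(-3936) = (-120 - 117*(-7/2)) - 1*(-3936) = (-120 + 819/2) + 3936 = 579/2 + 3936 = 8451/2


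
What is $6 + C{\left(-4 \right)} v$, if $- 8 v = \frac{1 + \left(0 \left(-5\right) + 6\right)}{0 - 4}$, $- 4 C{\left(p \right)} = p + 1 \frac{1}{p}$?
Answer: $\frac{3191}{512} \approx 6.2324$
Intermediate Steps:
$C{\left(p \right)} = - \frac{p}{4} - \frac{1}{4 p}$ ($C{\left(p \right)} = - \frac{p + 1 \frac{1}{p}}{4} = - \frac{p + \frac{1}{p}}{4} = - \frac{p}{4} - \frac{1}{4 p}$)
$v = \frac{7}{32}$ ($v = - \frac{\left(1 + \left(0 \left(-5\right) + 6\right)\right) \frac{1}{0 - 4}}{8} = - \frac{\left(1 + \left(0 + 6\right)\right) \frac{1}{-4}}{8} = - \frac{\left(1 + 6\right) \left(- \frac{1}{4}\right)}{8} = - \frac{7 \left(- \frac{1}{4}\right)}{8} = \left(- \frac{1}{8}\right) \left(- \frac{7}{4}\right) = \frac{7}{32} \approx 0.21875$)
$6 + C{\left(-4 \right)} v = 6 + \frac{-1 - \left(-4\right)^{2}}{4 \left(-4\right)} \frac{7}{32} = 6 + \frac{1}{4} \left(- \frac{1}{4}\right) \left(-1 - 16\right) \frac{7}{32} = 6 + \frac{1}{4} \left(- \frac{1}{4}\right) \left(-17\right) \frac{7}{32} = 6 + \frac{17}{16} \cdot \frac{7}{32} = 6 + \frac{119}{512} = \frac{3191}{512}$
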